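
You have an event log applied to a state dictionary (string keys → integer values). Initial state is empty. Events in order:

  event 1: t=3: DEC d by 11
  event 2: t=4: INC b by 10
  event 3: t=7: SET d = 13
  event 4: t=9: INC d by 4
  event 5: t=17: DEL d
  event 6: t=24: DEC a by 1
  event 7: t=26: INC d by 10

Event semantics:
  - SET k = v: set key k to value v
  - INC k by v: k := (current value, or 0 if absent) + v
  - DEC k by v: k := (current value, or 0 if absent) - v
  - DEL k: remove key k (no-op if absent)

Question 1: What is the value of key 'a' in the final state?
Track key 'a' through all 7 events:
  event 1 (t=3: DEC d by 11): a unchanged
  event 2 (t=4: INC b by 10): a unchanged
  event 3 (t=7: SET d = 13): a unchanged
  event 4 (t=9: INC d by 4): a unchanged
  event 5 (t=17: DEL d): a unchanged
  event 6 (t=24: DEC a by 1): a (absent) -> -1
  event 7 (t=26: INC d by 10): a unchanged
Final: a = -1

Answer: -1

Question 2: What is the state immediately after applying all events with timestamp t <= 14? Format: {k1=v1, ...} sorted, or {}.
Answer: {b=10, d=17}

Derivation:
Apply events with t <= 14 (4 events):
  after event 1 (t=3: DEC d by 11): {d=-11}
  after event 2 (t=4: INC b by 10): {b=10, d=-11}
  after event 3 (t=7: SET d = 13): {b=10, d=13}
  after event 4 (t=9: INC d by 4): {b=10, d=17}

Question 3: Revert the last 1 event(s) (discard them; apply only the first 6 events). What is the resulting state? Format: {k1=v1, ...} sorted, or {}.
Keep first 6 events (discard last 1):
  after event 1 (t=3: DEC d by 11): {d=-11}
  after event 2 (t=4: INC b by 10): {b=10, d=-11}
  after event 3 (t=7: SET d = 13): {b=10, d=13}
  after event 4 (t=9: INC d by 4): {b=10, d=17}
  after event 5 (t=17: DEL d): {b=10}
  after event 6 (t=24: DEC a by 1): {a=-1, b=10}

Answer: {a=-1, b=10}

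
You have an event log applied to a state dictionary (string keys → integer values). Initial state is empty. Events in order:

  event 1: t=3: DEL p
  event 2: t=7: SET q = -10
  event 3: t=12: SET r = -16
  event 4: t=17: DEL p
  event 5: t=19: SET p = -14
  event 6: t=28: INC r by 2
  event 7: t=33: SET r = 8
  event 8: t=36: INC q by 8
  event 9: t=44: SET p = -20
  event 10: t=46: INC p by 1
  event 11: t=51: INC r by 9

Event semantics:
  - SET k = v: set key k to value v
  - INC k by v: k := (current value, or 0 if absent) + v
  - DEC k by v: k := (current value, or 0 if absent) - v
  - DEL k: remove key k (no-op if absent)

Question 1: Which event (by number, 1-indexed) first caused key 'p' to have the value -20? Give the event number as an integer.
Looking for first event where p becomes -20:
  event 5: p = -14
  event 6: p = -14
  event 7: p = -14
  event 8: p = -14
  event 9: p -14 -> -20  <-- first match

Answer: 9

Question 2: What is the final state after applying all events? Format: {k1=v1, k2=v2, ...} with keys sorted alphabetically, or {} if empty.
Answer: {p=-19, q=-2, r=17}

Derivation:
  after event 1 (t=3: DEL p): {}
  after event 2 (t=7: SET q = -10): {q=-10}
  after event 3 (t=12: SET r = -16): {q=-10, r=-16}
  after event 4 (t=17: DEL p): {q=-10, r=-16}
  after event 5 (t=19: SET p = -14): {p=-14, q=-10, r=-16}
  after event 6 (t=28: INC r by 2): {p=-14, q=-10, r=-14}
  after event 7 (t=33: SET r = 8): {p=-14, q=-10, r=8}
  after event 8 (t=36: INC q by 8): {p=-14, q=-2, r=8}
  after event 9 (t=44: SET p = -20): {p=-20, q=-2, r=8}
  after event 10 (t=46: INC p by 1): {p=-19, q=-2, r=8}
  after event 11 (t=51: INC r by 9): {p=-19, q=-2, r=17}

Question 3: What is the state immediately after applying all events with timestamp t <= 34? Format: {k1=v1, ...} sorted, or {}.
Answer: {p=-14, q=-10, r=8}

Derivation:
Apply events with t <= 34 (7 events):
  after event 1 (t=3: DEL p): {}
  after event 2 (t=7: SET q = -10): {q=-10}
  after event 3 (t=12: SET r = -16): {q=-10, r=-16}
  after event 4 (t=17: DEL p): {q=-10, r=-16}
  after event 5 (t=19: SET p = -14): {p=-14, q=-10, r=-16}
  after event 6 (t=28: INC r by 2): {p=-14, q=-10, r=-14}
  after event 7 (t=33: SET r = 8): {p=-14, q=-10, r=8}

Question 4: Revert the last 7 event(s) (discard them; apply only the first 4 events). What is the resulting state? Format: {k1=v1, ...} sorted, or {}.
Keep first 4 events (discard last 7):
  after event 1 (t=3: DEL p): {}
  after event 2 (t=7: SET q = -10): {q=-10}
  after event 3 (t=12: SET r = -16): {q=-10, r=-16}
  after event 4 (t=17: DEL p): {q=-10, r=-16}

Answer: {q=-10, r=-16}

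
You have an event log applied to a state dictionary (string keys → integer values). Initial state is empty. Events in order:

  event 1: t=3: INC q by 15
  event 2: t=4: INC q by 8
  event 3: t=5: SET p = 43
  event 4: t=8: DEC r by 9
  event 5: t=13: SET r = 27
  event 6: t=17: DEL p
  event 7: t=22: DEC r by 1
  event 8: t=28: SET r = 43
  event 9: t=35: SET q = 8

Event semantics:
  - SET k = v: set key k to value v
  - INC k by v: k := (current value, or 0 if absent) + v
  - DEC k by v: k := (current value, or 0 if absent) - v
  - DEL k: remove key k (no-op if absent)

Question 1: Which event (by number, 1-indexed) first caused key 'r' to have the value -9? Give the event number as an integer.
Answer: 4

Derivation:
Looking for first event where r becomes -9:
  event 4: r (absent) -> -9  <-- first match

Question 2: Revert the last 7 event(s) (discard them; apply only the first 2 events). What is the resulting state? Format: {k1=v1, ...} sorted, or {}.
Keep first 2 events (discard last 7):
  after event 1 (t=3: INC q by 15): {q=15}
  after event 2 (t=4: INC q by 8): {q=23}

Answer: {q=23}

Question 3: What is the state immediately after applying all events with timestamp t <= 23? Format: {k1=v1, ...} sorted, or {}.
Answer: {q=23, r=26}

Derivation:
Apply events with t <= 23 (7 events):
  after event 1 (t=3: INC q by 15): {q=15}
  after event 2 (t=4: INC q by 8): {q=23}
  after event 3 (t=5: SET p = 43): {p=43, q=23}
  after event 4 (t=8: DEC r by 9): {p=43, q=23, r=-9}
  after event 5 (t=13: SET r = 27): {p=43, q=23, r=27}
  after event 6 (t=17: DEL p): {q=23, r=27}
  after event 7 (t=22: DEC r by 1): {q=23, r=26}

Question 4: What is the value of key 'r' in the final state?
Answer: 43

Derivation:
Track key 'r' through all 9 events:
  event 1 (t=3: INC q by 15): r unchanged
  event 2 (t=4: INC q by 8): r unchanged
  event 3 (t=5: SET p = 43): r unchanged
  event 4 (t=8: DEC r by 9): r (absent) -> -9
  event 5 (t=13: SET r = 27): r -9 -> 27
  event 6 (t=17: DEL p): r unchanged
  event 7 (t=22: DEC r by 1): r 27 -> 26
  event 8 (t=28: SET r = 43): r 26 -> 43
  event 9 (t=35: SET q = 8): r unchanged
Final: r = 43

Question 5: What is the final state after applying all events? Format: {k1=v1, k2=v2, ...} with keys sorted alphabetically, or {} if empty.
Answer: {q=8, r=43}

Derivation:
  after event 1 (t=3: INC q by 15): {q=15}
  after event 2 (t=4: INC q by 8): {q=23}
  after event 3 (t=5: SET p = 43): {p=43, q=23}
  after event 4 (t=8: DEC r by 9): {p=43, q=23, r=-9}
  after event 5 (t=13: SET r = 27): {p=43, q=23, r=27}
  after event 6 (t=17: DEL p): {q=23, r=27}
  after event 7 (t=22: DEC r by 1): {q=23, r=26}
  after event 8 (t=28: SET r = 43): {q=23, r=43}
  after event 9 (t=35: SET q = 8): {q=8, r=43}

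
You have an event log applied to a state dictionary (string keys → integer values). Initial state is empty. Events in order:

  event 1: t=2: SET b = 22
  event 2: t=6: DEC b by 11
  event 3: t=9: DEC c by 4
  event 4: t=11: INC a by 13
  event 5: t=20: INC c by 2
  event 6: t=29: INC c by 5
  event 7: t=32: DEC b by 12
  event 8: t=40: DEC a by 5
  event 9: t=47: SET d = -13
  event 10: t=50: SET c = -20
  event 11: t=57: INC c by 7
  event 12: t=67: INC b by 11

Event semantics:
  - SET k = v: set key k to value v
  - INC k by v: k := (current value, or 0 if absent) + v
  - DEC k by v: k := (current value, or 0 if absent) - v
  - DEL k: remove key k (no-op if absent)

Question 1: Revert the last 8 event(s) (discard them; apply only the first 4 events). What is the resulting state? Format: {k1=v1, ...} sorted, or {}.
Keep first 4 events (discard last 8):
  after event 1 (t=2: SET b = 22): {b=22}
  after event 2 (t=6: DEC b by 11): {b=11}
  after event 3 (t=9: DEC c by 4): {b=11, c=-4}
  after event 4 (t=11: INC a by 13): {a=13, b=11, c=-4}

Answer: {a=13, b=11, c=-4}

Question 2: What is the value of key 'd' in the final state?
Answer: -13

Derivation:
Track key 'd' through all 12 events:
  event 1 (t=2: SET b = 22): d unchanged
  event 2 (t=6: DEC b by 11): d unchanged
  event 3 (t=9: DEC c by 4): d unchanged
  event 4 (t=11: INC a by 13): d unchanged
  event 5 (t=20: INC c by 2): d unchanged
  event 6 (t=29: INC c by 5): d unchanged
  event 7 (t=32: DEC b by 12): d unchanged
  event 8 (t=40: DEC a by 5): d unchanged
  event 9 (t=47: SET d = -13): d (absent) -> -13
  event 10 (t=50: SET c = -20): d unchanged
  event 11 (t=57: INC c by 7): d unchanged
  event 12 (t=67: INC b by 11): d unchanged
Final: d = -13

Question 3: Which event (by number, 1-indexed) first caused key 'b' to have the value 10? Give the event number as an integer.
Answer: 12

Derivation:
Looking for first event where b becomes 10:
  event 1: b = 22
  event 2: b = 11
  event 3: b = 11
  event 4: b = 11
  event 5: b = 11
  event 6: b = 11
  event 7: b = -1
  event 8: b = -1
  event 9: b = -1
  event 10: b = -1
  event 11: b = -1
  event 12: b -1 -> 10  <-- first match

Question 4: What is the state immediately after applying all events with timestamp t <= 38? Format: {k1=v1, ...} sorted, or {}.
Apply events with t <= 38 (7 events):
  after event 1 (t=2: SET b = 22): {b=22}
  after event 2 (t=6: DEC b by 11): {b=11}
  after event 3 (t=9: DEC c by 4): {b=11, c=-4}
  after event 4 (t=11: INC a by 13): {a=13, b=11, c=-4}
  after event 5 (t=20: INC c by 2): {a=13, b=11, c=-2}
  after event 6 (t=29: INC c by 5): {a=13, b=11, c=3}
  after event 7 (t=32: DEC b by 12): {a=13, b=-1, c=3}

Answer: {a=13, b=-1, c=3}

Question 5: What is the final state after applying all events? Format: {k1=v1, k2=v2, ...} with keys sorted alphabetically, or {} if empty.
Answer: {a=8, b=10, c=-13, d=-13}

Derivation:
  after event 1 (t=2: SET b = 22): {b=22}
  after event 2 (t=6: DEC b by 11): {b=11}
  after event 3 (t=9: DEC c by 4): {b=11, c=-4}
  after event 4 (t=11: INC a by 13): {a=13, b=11, c=-4}
  after event 5 (t=20: INC c by 2): {a=13, b=11, c=-2}
  after event 6 (t=29: INC c by 5): {a=13, b=11, c=3}
  after event 7 (t=32: DEC b by 12): {a=13, b=-1, c=3}
  after event 8 (t=40: DEC a by 5): {a=8, b=-1, c=3}
  after event 9 (t=47: SET d = -13): {a=8, b=-1, c=3, d=-13}
  after event 10 (t=50: SET c = -20): {a=8, b=-1, c=-20, d=-13}
  after event 11 (t=57: INC c by 7): {a=8, b=-1, c=-13, d=-13}
  after event 12 (t=67: INC b by 11): {a=8, b=10, c=-13, d=-13}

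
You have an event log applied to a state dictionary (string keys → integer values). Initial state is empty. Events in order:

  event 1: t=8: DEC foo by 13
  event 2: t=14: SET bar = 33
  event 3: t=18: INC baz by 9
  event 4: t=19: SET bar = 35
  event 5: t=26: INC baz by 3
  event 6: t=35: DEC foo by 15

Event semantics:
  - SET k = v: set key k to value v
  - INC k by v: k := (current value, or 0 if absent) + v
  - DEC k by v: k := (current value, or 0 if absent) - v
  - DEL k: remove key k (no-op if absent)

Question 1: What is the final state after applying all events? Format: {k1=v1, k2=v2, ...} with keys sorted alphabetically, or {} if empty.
  after event 1 (t=8: DEC foo by 13): {foo=-13}
  after event 2 (t=14: SET bar = 33): {bar=33, foo=-13}
  after event 3 (t=18: INC baz by 9): {bar=33, baz=9, foo=-13}
  after event 4 (t=19: SET bar = 35): {bar=35, baz=9, foo=-13}
  after event 5 (t=26: INC baz by 3): {bar=35, baz=12, foo=-13}
  after event 6 (t=35: DEC foo by 15): {bar=35, baz=12, foo=-28}

Answer: {bar=35, baz=12, foo=-28}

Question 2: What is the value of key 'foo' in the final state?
Answer: -28

Derivation:
Track key 'foo' through all 6 events:
  event 1 (t=8: DEC foo by 13): foo (absent) -> -13
  event 2 (t=14: SET bar = 33): foo unchanged
  event 3 (t=18: INC baz by 9): foo unchanged
  event 4 (t=19: SET bar = 35): foo unchanged
  event 5 (t=26: INC baz by 3): foo unchanged
  event 6 (t=35: DEC foo by 15): foo -13 -> -28
Final: foo = -28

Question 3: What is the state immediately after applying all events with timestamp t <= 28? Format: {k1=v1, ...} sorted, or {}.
Apply events with t <= 28 (5 events):
  after event 1 (t=8: DEC foo by 13): {foo=-13}
  after event 2 (t=14: SET bar = 33): {bar=33, foo=-13}
  after event 3 (t=18: INC baz by 9): {bar=33, baz=9, foo=-13}
  after event 4 (t=19: SET bar = 35): {bar=35, baz=9, foo=-13}
  after event 5 (t=26: INC baz by 3): {bar=35, baz=12, foo=-13}

Answer: {bar=35, baz=12, foo=-13}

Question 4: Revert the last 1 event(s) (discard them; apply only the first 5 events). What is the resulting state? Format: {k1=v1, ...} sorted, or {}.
Keep first 5 events (discard last 1):
  after event 1 (t=8: DEC foo by 13): {foo=-13}
  after event 2 (t=14: SET bar = 33): {bar=33, foo=-13}
  after event 3 (t=18: INC baz by 9): {bar=33, baz=9, foo=-13}
  after event 4 (t=19: SET bar = 35): {bar=35, baz=9, foo=-13}
  after event 5 (t=26: INC baz by 3): {bar=35, baz=12, foo=-13}

Answer: {bar=35, baz=12, foo=-13}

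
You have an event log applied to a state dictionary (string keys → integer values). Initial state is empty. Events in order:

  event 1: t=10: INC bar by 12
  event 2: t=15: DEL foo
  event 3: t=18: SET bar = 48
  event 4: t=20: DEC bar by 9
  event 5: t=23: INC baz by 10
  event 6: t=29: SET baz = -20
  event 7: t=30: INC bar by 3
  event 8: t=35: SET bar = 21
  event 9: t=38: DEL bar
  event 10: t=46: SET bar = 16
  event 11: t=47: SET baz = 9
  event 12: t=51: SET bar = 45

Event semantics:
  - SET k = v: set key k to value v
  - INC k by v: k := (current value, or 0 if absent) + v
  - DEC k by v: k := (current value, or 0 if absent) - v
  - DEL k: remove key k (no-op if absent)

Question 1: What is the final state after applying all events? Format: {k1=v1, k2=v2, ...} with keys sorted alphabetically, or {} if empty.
  after event 1 (t=10: INC bar by 12): {bar=12}
  after event 2 (t=15: DEL foo): {bar=12}
  after event 3 (t=18: SET bar = 48): {bar=48}
  after event 4 (t=20: DEC bar by 9): {bar=39}
  after event 5 (t=23: INC baz by 10): {bar=39, baz=10}
  after event 6 (t=29: SET baz = -20): {bar=39, baz=-20}
  after event 7 (t=30: INC bar by 3): {bar=42, baz=-20}
  after event 8 (t=35: SET bar = 21): {bar=21, baz=-20}
  after event 9 (t=38: DEL bar): {baz=-20}
  after event 10 (t=46: SET bar = 16): {bar=16, baz=-20}
  after event 11 (t=47: SET baz = 9): {bar=16, baz=9}
  after event 12 (t=51: SET bar = 45): {bar=45, baz=9}

Answer: {bar=45, baz=9}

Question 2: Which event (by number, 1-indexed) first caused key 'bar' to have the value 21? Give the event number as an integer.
Looking for first event where bar becomes 21:
  event 1: bar = 12
  event 2: bar = 12
  event 3: bar = 48
  event 4: bar = 39
  event 5: bar = 39
  event 6: bar = 39
  event 7: bar = 42
  event 8: bar 42 -> 21  <-- first match

Answer: 8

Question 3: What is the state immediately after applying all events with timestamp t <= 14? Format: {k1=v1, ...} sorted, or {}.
Answer: {bar=12}

Derivation:
Apply events with t <= 14 (1 events):
  after event 1 (t=10: INC bar by 12): {bar=12}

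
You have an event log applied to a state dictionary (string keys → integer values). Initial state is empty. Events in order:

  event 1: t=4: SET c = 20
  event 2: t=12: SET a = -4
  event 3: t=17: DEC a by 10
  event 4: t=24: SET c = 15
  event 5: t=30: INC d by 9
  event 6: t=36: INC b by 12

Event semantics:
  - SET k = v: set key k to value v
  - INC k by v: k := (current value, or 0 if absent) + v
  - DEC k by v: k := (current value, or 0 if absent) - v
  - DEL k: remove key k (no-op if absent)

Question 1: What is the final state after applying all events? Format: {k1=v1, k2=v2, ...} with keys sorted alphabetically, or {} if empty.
Answer: {a=-14, b=12, c=15, d=9}

Derivation:
  after event 1 (t=4: SET c = 20): {c=20}
  after event 2 (t=12: SET a = -4): {a=-4, c=20}
  after event 3 (t=17: DEC a by 10): {a=-14, c=20}
  after event 4 (t=24: SET c = 15): {a=-14, c=15}
  after event 5 (t=30: INC d by 9): {a=-14, c=15, d=9}
  after event 6 (t=36: INC b by 12): {a=-14, b=12, c=15, d=9}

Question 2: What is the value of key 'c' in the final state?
Answer: 15

Derivation:
Track key 'c' through all 6 events:
  event 1 (t=4: SET c = 20): c (absent) -> 20
  event 2 (t=12: SET a = -4): c unchanged
  event 3 (t=17: DEC a by 10): c unchanged
  event 4 (t=24: SET c = 15): c 20 -> 15
  event 5 (t=30: INC d by 9): c unchanged
  event 6 (t=36: INC b by 12): c unchanged
Final: c = 15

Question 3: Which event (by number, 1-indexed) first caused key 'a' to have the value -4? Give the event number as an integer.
Answer: 2

Derivation:
Looking for first event where a becomes -4:
  event 2: a (absent) -> -4  <-- first match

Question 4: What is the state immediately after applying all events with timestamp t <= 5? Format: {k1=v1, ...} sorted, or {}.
Answer: {c=20}

Derivation:
Apply events with t <= 5 (1 events):
  after event 1 (t=4: SET c = 20): {c=20}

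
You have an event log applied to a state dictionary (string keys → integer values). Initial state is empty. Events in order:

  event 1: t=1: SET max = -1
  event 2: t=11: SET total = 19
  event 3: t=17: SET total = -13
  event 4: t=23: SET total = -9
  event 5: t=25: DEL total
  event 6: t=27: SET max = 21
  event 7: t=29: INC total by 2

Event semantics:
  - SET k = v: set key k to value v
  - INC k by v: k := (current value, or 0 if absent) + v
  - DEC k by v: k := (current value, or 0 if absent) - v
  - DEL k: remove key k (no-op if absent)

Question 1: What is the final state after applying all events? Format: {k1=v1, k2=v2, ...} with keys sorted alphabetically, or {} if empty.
Answer: {max=21, total=2}

Derivation:
  after event 1 (t=1: SET max = -1): {max=-1}
  after event 2 (t=11: SET total = 19): {max=-1, total=19}
  after event 3 (t=17: SET total = -13): {max=-1, total=-13}
  after event 4 (t=23: SET total = -9): {max=-1, total=-9}
  after event 5 (t=25: DEL total): {max=-1}
  after event 6 (t=27: SET max = 21): {max=21}
  after event 7 (t=29: INC total by 2): {max=21, total=2}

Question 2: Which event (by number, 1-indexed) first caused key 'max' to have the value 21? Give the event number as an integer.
Answer: 6

Derivation:
Looking for first event where max becomes 21:
  event 1: max = -1
  event 2: max = -1
  event 3: max = -1
  event 4: max = -1
  event 5: max = -1
  event 6: max -1 -> 21  <-- first match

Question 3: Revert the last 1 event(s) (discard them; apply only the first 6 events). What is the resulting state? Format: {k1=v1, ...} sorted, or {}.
Answer: {max=21}

Derivation:
Keep first 6 events (discard last 1):
  after event 1 (t=1: SET max = -1): {max=-1}
  after event 2 (t=11: SET total = 19): {max=-1, total=19}
  after event 3 (t=17: SET total = -13): {max=-1, total=-13}
  after event 4 (t=23: SET total = -9): {max=-1, total=-9}
  after event 5 (t=25: DEL total): {max=-1}
  after event 6 (t=27: SET max = 21): {max=21}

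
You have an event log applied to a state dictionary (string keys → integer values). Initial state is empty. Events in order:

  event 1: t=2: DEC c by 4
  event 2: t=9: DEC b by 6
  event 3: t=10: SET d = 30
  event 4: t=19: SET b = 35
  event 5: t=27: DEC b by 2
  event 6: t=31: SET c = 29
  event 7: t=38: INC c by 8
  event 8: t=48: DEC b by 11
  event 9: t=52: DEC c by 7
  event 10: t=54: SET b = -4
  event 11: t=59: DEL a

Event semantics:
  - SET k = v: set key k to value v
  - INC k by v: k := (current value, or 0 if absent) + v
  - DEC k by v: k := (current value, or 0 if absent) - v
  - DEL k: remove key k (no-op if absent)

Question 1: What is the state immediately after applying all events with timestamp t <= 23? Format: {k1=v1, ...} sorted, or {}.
Apply events with t <= 23 (4 events):
  after event 1 (t=2: DEC c by 4): {c=-4}
  after event 2 (t=9: DEC b by 6): {b=-6, c=-4}
  after event 3 (t=10: SET d = 30): {b=-6, c=-4, d=30}
  after event 4 (t=19: SET b = 35): {b=35, c=-4, d=30}

Answer: {b=35, c=-4, d=30}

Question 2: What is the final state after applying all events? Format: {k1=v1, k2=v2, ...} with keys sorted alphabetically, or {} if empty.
Answer: {b=-4, c=30, d=30}

Derivation:
  after event 1 (t=2: DEC c by 4): {c=-4}
  after event 2 (t=9: DEC b by 6): {b=-6, c=-4}
  after event 3 (t=10: SET d = 30): {b=-6, c=-4, d=30}
  after event 4 (t=19: SET b = 35): {b=35, c=-4, d=30}
  after event 5 (t=27: DEC b by 2): {b=33, c=-4, d=30}
  after event 6 (t=31: SET c = 29): {b=33, c=29, d=30}
  after event 7 (t=38: INC c by 8): {b=33, c=37, d=30}
  after event 8 (t=48: DEC b by 11): {b=22, c=37, d=30}
  after event 9 (t=52: DEC c by 7): {b=22, c=30, d=30}
  after event 10 (t=54: SET b = -4): {b=-4, c=30, d=30}
  after event 11 (t=59: DEL a): {b=-4, c=30, d=30}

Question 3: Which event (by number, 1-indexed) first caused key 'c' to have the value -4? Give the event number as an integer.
Answer: 1

Derivation:
Looking for first event where c becomes -4:
  event 1: c (absent) -> -4  <-- first match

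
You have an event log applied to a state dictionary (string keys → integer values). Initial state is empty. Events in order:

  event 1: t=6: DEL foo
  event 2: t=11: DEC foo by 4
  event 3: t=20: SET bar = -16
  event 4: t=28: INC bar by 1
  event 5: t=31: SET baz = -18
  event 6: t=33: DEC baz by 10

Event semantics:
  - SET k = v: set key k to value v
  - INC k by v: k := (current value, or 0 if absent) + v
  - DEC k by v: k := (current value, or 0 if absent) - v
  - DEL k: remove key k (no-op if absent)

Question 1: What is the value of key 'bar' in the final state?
Answer: -15

Derivation:
Track key 'bar' through all 6 events:
  event 1 (t=6: DEL foo): bar unchanged
  event 2 (t=11: DEC foo by 4): bar unchanged
  event 3 (t=20: SET bar = -16): bar (absent) -> -16
  event 4 (t=28: INC bar by 1): bar -16 -> -15
  event 5 (t=31: SET baz = -18): bar unchanged
  event 6 (t=33: DEC baz by 10): bar unchanged
Final: bar = -15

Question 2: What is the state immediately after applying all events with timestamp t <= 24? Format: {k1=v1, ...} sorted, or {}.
Answer: {bar=-16, foo=-4}

Derivation:
Apply events with t <= 24 (3 events):
  after event 1 (t=6: DEL foo): {}
  after event 2 (t=11: DEC foo by 4): {foo=-4}
  after event 3 (t=20: SET bar = -16): {bar=-16, foo=-4}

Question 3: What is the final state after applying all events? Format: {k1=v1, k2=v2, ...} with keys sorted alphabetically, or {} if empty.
Answer: {bar=-15, baz=-28, foo=-4}

Derivation:
  after event 1 (t=6: DEL foo): {}
  after event 2 (t=11: DEC foo by 4): {foo=-4}
  after event 3 (t=20: SET bar = -16): {bar=-16, foo=-4}
  after event 4 (t=28: INC bar by 1): {bar=-15, foo=-4}
  after event 5 (t=31: SET baz = -18): {bar=-15, baz=-18, foo=-4}
  after event 6 (t=33: DEC baz by 10): {bar=-15, baz=-28, foo=-4}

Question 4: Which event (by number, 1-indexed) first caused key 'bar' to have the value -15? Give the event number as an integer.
Looking for first event where bar becomes -15:
  event 3: bar = -16
  event 4: bar -16 -> -15  <-- first match

Answer: 4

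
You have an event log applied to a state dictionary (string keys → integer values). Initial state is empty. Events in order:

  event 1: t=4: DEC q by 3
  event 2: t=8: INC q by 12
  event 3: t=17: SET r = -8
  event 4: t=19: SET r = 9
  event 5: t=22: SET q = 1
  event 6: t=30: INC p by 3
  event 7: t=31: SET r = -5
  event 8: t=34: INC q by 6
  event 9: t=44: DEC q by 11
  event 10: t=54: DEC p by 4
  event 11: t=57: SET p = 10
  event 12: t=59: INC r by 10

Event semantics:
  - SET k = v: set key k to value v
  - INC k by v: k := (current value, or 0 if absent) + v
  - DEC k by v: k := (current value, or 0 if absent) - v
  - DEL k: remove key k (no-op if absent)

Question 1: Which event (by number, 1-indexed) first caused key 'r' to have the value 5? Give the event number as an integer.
Answer: 12

Derivation:
Looking for first event where r becomes 5:
  event 3: r = -8
  event 4: r = 9
  event 5: r = 9
  event 6: r = 9
  event 7: r = -5
  event 8: r = -5
  event 9: r = -5
  event 10: r = -5
  event 11: r = -5
  event 12: r -5 -> 5  <-- first match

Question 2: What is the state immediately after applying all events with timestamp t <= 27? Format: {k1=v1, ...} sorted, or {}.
Apply events with t <= 27 (5 events):
  after event 1 (t=4: DEC q by 3): {q=-3}
  after event 2 (t=8: INC q by 12): {q=9}
  after event 3 (t=17: SET r = -8): {q=9, r=-8}
  after event 4 (t=19: SET r = 9): {q=9, r=9}
  after event 5 (t=22: SET q = 1): {q=1, r=9}

Answer: {q=1, r=9}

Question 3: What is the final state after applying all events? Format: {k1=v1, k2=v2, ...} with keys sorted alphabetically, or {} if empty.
Answer: {p=10, q=-4, r=5}

Derivation:
  after event 1 (t=4: DEC q by 3): {q=-3}
  after event 2 (t=8: INC q by 12): {q=9}
  after event 3 (t=17: SET r = -8): {q=9, r=-8}
  after event 4 (t=19: SET r = 9): {q=9, r=9}
  after event 5 (t=22: SET q = 1): {q=1, r=9}
  after event 6 (t=30: INC p by 3): {p=3, q=1, r=9}
  after event 7 (t=31: SET r = -5): {p=3, q=1, r=-5}
  after event 8 (t=34: INC q by 6): {p=3, q=7, r=-5}
  after event 9 (t=44: DEC q by 11): {p=3, q=-4, r=-5}
  after event 10 (t=54: DEC p by 4): {p=-1, q=-4, r=-5}
  after event 11 (t=57: SET p = 10): {p=10, q=-4, r=-5}
  after event 12 (t=59: INC r by 10): {p=10, q=-4, r=5}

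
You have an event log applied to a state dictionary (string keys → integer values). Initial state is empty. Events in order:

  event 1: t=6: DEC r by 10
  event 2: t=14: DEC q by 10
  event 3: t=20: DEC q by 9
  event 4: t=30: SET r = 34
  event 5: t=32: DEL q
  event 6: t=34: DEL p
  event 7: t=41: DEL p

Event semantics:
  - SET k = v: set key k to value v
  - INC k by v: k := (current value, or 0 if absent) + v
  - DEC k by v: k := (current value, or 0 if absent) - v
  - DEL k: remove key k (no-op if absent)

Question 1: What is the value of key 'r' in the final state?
Answer: 34

Derivation:
Track key 'r' through all 7 events:
  event 1 (t=6: DEC r by 10): r (absent) -> -10
  event 2 (t=14: DEC q by 10): r unchanged
  event 3 (t=20: DEC q by 9): r unchanged
  event 4 (t=30: SET r = 34): r -10 -> 34
  event 5 (t=32: DEL q): r unchanged
  event 6 (t=34: DEL p): r unchanged
  event 7 (t=41: DEL p): r unchanged
Final: r = 34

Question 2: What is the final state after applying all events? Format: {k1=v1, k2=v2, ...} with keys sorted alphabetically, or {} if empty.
  after event 1 (t=6: DEC r by 10): {r=-10}
  after event 2 (t=14: DEC q by 10): {q=-10, r=-10}
  after event 3 (t=20: DEC q by 9): {q=-19, r=-10}
  after event 4 (t=30: SET r = 34): {q=-19, r=34}
  after event 5 (t=32: DEL q): {r=34}
  after event 6 (t=34: DEL p): {r=34}
  after event 7 (t=41: DEL p): {r=34}

Answer: {r=34}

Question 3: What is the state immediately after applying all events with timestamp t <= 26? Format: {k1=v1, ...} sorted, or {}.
Answer: {q=-19, r=-10}

Derivation:
Apply events with t <= 26 (3 events):
  after event 1 (t=6: DEC r by 10): {r=-10}
  after event 2 (t=14: DEC q by 10): {q=-10, r=-10}
  after event 3 (t=20: DEC q by 9): {q=-19, r=-10}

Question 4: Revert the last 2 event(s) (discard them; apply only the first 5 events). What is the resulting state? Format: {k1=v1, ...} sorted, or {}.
Answer: {r=34}

Derivation:
Keep first 5 events (discard last 2):
  after event 1 (t=6: DEC r by 10): {r=-10}
  after event 2 (t=14: DEC q by 10): {q=-10, r=-10}
  after event 3 (t=20: DEC q by 9): {q=-19, r=-10}
  after event 4 (t=30: SET r = 34): {q=-19, r=34}
  after event 5 (t=32: DEL q): {r=34}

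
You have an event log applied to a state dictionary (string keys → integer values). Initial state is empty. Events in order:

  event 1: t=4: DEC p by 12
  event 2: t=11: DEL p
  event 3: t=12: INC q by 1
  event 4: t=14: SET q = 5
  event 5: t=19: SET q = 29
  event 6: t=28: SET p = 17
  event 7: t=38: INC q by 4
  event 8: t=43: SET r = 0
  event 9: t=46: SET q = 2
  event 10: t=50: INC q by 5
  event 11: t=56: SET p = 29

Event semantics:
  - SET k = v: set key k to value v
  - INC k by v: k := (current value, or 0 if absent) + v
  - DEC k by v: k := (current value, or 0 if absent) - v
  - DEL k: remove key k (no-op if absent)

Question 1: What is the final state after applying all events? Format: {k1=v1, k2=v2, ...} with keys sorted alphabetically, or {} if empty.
  after event 1 (t=4: DEC p by 12): {p=-12}
  after event 2 (t=11: DEL p): {}
  after event 3 (t=12: INC q by 1): {q=1}
  after event 4 (t=14: SET q = 5): {q=5}
  after event 5 (t=19: SET q = 29): {q=29}
  after event 6 (t=28: SET p = 17): {p=17, q=29}
  after event 7 (t=38: INC q by 4): {p=17, q=33}
  after event 8 (t=43: SET r = 0): {p=17, q=33, r=0}
  after event 9 (t=46: SET q = 2): {p=17, q=2, r=0}
  after event 10 (t=50: INC q by 5): {p=17, q=7, r=0}
  after event 11 (t=56: SET p = 29): {p=29, q=7, r=0}

Answer: {p=29, q=7, r=0}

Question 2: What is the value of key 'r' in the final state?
Answer: 0

Derivation:
Track key 'r' through all 11 events:
  event 1 (t=4: DEC p by 12): r unchanged
  event 2 (t=11: DEL p): r unchanged
  event 3 (t=12: INC q by 1): r unchanged
  event 4 (t=14: SET q = 5): r unchanged
  event 5 (t=19: SET q = 29): r unchanged
  event 6 (t=28: SET p = 17): r unchanged
  event 7 (t=38: INC q by 4): r unchanged
  event 8 (t=43: SET r = 0): r (absent) -> 0
  event 9 (t=46: SET q = 2): r unchanged
  event 10 (t=50: INC q by 5): r unchanged
  event 11 (t=56: SET p = 29): r unchanged
Final: r = 0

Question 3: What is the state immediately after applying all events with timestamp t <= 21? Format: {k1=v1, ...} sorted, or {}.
Apply events with t <= 21 (5 events):
  after event 1 (t=4: DEC p by 12): {p=-12}
  after event 2 (t=11: DEL p): {}
  after event 3 (t=12: INC q by 1): {q=1}
  after event 4 (t=14: SET q = 5): {q=5}
  after event 5 (t=19: SET q = 29): {q=29}

Answer: {q=29}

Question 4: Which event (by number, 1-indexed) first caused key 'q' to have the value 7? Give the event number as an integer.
Answer: 10

Derivation:
Looking for first event where q becomes 7:
  event 3: q = 1
  event 4: q = 5
  event 5: q = 29
  event 6: q = 29
  event 7: q = 33
  event 8: q = 33
  event 9: q = 2
  event 10: q 2 -> 7  <-- first match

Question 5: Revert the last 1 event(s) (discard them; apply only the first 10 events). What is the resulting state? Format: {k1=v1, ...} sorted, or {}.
Keep first 10 events (discard last 1):
  after event 1 (t=4: DEC p by 12): {p=-12}
  after event 2 (t=11: DEL p): {}
  after event 3 (t=12: INC q by 1): {q=1}
  after event 4 (t=14: SET q = 5): {q=5}
  after event 5 (t=19: SET q = 29): {q=29}
  after event 6 (t=28: SET p = 17): {p=17, q=29}
  after event 7 (t=38: INC q by 4): {p=17, q=33}
  after event 8 (t=43: SET r = 0): {p=17, q=33, r=0}
  after event 9 (t=46: SET q = 2): {p=17, q=2, r=0}
  after event 10 (t=50: INC q by 5): {p=17, q=7, r=0}

Answer: {p=17, q=7, r=0}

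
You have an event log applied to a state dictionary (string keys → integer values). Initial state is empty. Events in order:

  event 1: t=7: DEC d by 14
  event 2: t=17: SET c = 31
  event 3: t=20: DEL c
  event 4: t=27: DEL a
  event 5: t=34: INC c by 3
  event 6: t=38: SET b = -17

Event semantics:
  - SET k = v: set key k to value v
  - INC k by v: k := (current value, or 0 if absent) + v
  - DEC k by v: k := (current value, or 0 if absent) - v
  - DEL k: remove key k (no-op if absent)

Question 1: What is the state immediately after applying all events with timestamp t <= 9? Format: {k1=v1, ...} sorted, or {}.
Answer: {d=-14}

Derivation:
Apply events with t <= 9 (1 events):
  after event 1 (t=7: DEC d by 14): {d=-14}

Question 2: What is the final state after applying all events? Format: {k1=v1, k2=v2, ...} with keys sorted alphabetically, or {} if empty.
Answer: {b=-17, c=3, d=-14}

Derivation:
  after event 1 (t=7: DEC d by 14): {d=-14}
  after event 2 (t=17: SET c = 31): {c=31, d=-14}
  after event 3 (t=20: DEL c): {d=-14}
  after event 4 (t=27: DEL a): {d=-14}
  after event 5 (t=34: INC c by 3): {c=3, d=-14}
  after event 6 (t=38: SET b = -17): {b=-17, c=3, d=-14}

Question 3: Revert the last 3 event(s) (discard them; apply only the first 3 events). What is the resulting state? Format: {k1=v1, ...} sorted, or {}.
Answer: {d=-14}

Derivation:
Keep first 3 events (discard last 3):
  after event 1 (t=7: DEC d by 14): {d=-14}
  after event 2 (t=17: SET c = 31): {c=31, d=-14}
  after event 3 (t=20: DEL c): {d=-14}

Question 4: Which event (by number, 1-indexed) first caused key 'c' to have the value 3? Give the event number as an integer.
Answer: 5

Derivation:
Looking for first event where c becomes 3:
  event 2: c = 31
  event 3: c = (absent)
  event 5: c (absent) -> 3  <-- first match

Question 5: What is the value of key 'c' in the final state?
Answer: 3

Derivation:
Track key 'c' through all 6 events:
  event 1 (t=7: DEC d by 14): c unchanged
  event 2 (t=17: SET c = 31): c (absent) -> 31
  event 3 (t=20: DEL c): c 31 -> (absent)
  event 4 (t=27: DEL a): c unchanged
  event 5 (t=34: INC c by 3): c (absent) -> 3
  event 6 (t=38: SET b = -17): c unchanged
Final: c = 3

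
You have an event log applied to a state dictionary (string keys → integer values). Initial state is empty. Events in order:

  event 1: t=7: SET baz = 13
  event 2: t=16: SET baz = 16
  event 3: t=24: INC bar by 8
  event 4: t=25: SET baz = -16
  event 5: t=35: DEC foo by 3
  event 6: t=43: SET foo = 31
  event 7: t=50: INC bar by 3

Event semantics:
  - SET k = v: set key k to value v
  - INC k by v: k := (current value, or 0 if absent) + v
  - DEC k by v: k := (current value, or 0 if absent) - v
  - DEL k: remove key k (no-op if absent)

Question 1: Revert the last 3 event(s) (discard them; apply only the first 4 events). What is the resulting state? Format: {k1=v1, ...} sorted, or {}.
Answer: {bar=8, baz=-16}

Derivation:
Keep first 4 events (discard last 3):
  after event 1 (t=7: SET baz = 13): {baz=13}
  after event 2 (t=16: SET baz = 16): {baz=16}
  after event 3 (t=24: INC bar by 8): {bar=8, baz=16}
  after event 4 (t=25: SET baz = -16): {bar=8, baz=-16}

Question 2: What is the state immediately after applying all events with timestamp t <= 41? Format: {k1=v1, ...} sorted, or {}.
Answer: {bar=8, baz=-16, foo=-3}

Derivation:
Apply events with t <= 41 (5 events):
  after event 1 (t=7: SET baz = 13): {baz=13}
  after event 2 (t=16: SET baz = 16): {baz=16}
  after event 3 (t=24: INC bar by 8): {bar=8, baz=16}
  after event 4 (t=25: SET baz = -16): {bar=8, baz=-16}
  after event 5 (t=35: DEC foo by 3): {bar=8, baz=-16, foo=-3}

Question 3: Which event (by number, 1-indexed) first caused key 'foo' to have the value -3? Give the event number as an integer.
Answer: 5

Derivation:
Looking for first event where foo becomes -3:
  event 5: foo (absent) -> -3  <-- first match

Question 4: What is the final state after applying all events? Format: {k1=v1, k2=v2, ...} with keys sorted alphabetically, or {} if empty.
Answer: {bar=11, baz=-16, foo=31}

Derivation:
  after event 1 (t=7: SET baz = 13): {baz=13}
  after event 2 (t=16: SET baz = 16): {baz=16}
  after event 3 (t=24: INC bar by 8): {bar=8, baz=16}
  after event 4 (t=25: SET baz = -16): {bar=8, baz=-16}
  after event 5 (t=35: DEC foo by 3): {bar=8, baz=-16, foo=-3}
  after event 6 (t=43: SET foo = 31): {bar=8, baz=-16, foo=31}
  after event 7 (t=50: INC bar by 3): {bar=11, baz=-16, foo=31}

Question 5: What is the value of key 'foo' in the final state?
Answer: 31

Derivation:
Track key 'foo' through all 7 events:
  event 1 (t=7: SET baz = 13): foo unchanged
  event 2 (t=16: SET baz = 16): foo unchanged
  event 3 (t=24: INC bar by 8): foo unchanged
  event 4 (t=25: SET baz = -16): foo unchanged
  event 5 (t=35: DEC foo by 3): foo (absent) -> -3
  event 6 (t=43: SET foo = 31): foo -3 -> 31
  event 7 (t=50: INC bar by 3): foo unchanged
Final: foo = 31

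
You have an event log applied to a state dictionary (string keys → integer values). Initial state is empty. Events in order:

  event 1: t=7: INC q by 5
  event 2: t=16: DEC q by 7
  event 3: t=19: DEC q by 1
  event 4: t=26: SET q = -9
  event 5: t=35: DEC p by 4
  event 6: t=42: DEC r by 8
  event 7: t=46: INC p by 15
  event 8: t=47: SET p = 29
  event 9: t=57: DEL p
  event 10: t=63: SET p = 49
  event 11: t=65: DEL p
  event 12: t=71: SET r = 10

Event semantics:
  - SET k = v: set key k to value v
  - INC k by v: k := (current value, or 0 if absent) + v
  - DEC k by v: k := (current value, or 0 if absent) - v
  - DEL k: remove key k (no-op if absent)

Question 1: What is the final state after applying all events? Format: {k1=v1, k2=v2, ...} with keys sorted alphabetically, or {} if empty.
Answer: {q=-9, r=10}

Derivation:
  after event 1 (t=7: INC q by 5): {q=5}
  after event 2 (t=16: DEC q by 7): {q=-2}
  after event 3 (t=19: DEC q by 1): {q=-3}
  after event 4 (t=26: SET q = -9): {q=-9}
  after event 5 (t=35: DEC p by 4): {p=-4, q=-9}
  after event 6 (t=42: DEC r by 8): {p=-4, q=-9, r=-8}
  after event 7 (t=46: INC p by 15): {p=11, q=-9, r=-8}
  after event 8 (t=47: SET p = 29): {p=29, q=-9, r=-8}
  after event 9 (t=57: DEL p): {q=-9, r=-8}
  after event 10 (t=63: SET p = 49): {p=49, q=-9, r=-8}
  after event 11 (t=65: DEL p): {q=-9, r=-8}
  after event 12 (t=71: SET r = 10): {q=-9, r=10}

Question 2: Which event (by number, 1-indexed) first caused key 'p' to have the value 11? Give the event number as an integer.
Answer: 7

Derivation:
Looking for first event where p becomes 11:
  event 5: p = -4
  event 6: p = -4
  event 7: p -4 -> 11  <-- first match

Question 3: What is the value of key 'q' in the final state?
Track key 'q' through all 12 events:
  event 1 (t=7: INC q by 5): q (absent) -> 5
  event 2 (t=16: DEC q by 7): q 5 -> -2
  event 3 (t=19: DEC q by 1): q -2 -> -3
  event 4 (t=26: SET q = -9): q -3 -> -9
  event 5 (t=35: DEC p by 4): q unchanged
  event 6 (t=42: DEC r by 8): q unchanged
  event 7 (t=46: INC p by 15): q unchanged
  event 8 (t=47: SET p = 29): q unchanged
  event 9 (t=57: DEL p): q unchanged
  event 10 (t=63: SET p = 49): q unchanged
  event 11 (t=65: DEL p): q unchanged
  event 12 (t=71: SET r = 10): q unchanged
Final: q = -9

Answer: -9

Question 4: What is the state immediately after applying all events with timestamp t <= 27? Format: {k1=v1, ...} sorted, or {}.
Answer: {q=-9}

Derivation:
Apply events with t <= 27 (4 events):
  after event 1 (t=7: INC q by 5): {q=5}
  after event 2 (t=16: DEC q by 7): {q=-2}
  after event 3 (t=19: DEC q by 1): {q=-3}
  after event 4 (t=26: SET q = -9): {q=-9}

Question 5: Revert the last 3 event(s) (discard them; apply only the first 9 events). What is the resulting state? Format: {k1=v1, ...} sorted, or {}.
Answer: {q=-9, r=-8}

Derivation:
Keep first 9 events (discard last 3):
  after event 1 (t=7: INC q by 5): {q=5}
  after event 2 (t=16: DEC q by 7): {q=-2}
  after event 3 (t=19: DEC q by 1): {q=-3}
  after event 4 (t=26: SET q = -9): {q=-9}
  after event 5 (t=35: DEC p by 4): {p=-4, q=-9}
  after event 6 (t=42: DEC r by 8): {p=-4, q=-9, r=-8}
  after event 7 (t=46: INC p by 15): {p=11, q=-9, r=-8}
  after event 8 (t=47: SET p = 29): {p=29, q=-9, r=-8}
  after event 9 (t=57: DEL p): {q=-9, r=-8}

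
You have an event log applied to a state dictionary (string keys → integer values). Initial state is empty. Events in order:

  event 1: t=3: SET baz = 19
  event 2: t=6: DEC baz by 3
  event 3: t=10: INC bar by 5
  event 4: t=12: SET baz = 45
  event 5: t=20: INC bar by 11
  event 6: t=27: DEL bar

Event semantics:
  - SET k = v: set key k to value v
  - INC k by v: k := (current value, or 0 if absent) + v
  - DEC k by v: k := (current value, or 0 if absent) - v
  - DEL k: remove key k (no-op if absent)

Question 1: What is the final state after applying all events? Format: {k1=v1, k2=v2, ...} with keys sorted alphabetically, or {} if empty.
  after event 1 (t=3: SET baz = 19): {baz=19}
  after event 2 (t=6: DEC baz by 3): {baz=16}
  after event 3 (t=10: INC bar by 5): {bar=5, baz=16}
  after event 4 (t=12: SET baz = 45): {bar=5, baz=45}
  after event 5 (t=20: INC bar by 11): {bar=16, baz=45}
  after event 6 (t=27: DEL bar): {baz=45}

Answer: {baz=45}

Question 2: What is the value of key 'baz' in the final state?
Track key 'baz' through all 6 events:
  event 1 (t=3: SET baz = 19): baz (absent) -> 19
  event 2 (t=6: DEC baz by 3): baz 19 -> 16
  event 3 (t=10: INC bar by 5): baz unchanged
  event 4 (t=12: SET baz = 45): baz 16 -> 45
  event 5 (t=20: INC bar by 11): baz unchanged
  event 6 (t=27: DEL bar): baz unchanged
Final: baz = 45

Answer: 45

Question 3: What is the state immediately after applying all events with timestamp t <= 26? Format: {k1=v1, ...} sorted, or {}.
Apply events with t <= 26 (5 events):
  after event 1 (t=3: SET baz = 19): {baz=19}
  after event 2 (t=6: DEC baz by 3): {baz=16}
  after event 3 (t=10: INC bar by 5): {bar=5, baz=16}
  after event 4 (t=12: SET baz = 45): {bar=5, baz=45}
  after event 5 (t=20: INC bar by 11): {bar=16, baz=45}

Answer: {bar=16, baz=45}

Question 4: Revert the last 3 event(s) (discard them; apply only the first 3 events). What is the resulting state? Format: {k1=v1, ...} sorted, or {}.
Answer: {bar=5, baz=16}

Derivation:
Keep first 3 events (discard last 3):
  after event 1 (t=3: SET baz = 19): {baz=19}
  after event 2 (t=6: DEC baz by 3): {baz=16}
  after event 3 (t=10: INC bar by 5): {bar=5, baz=16}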